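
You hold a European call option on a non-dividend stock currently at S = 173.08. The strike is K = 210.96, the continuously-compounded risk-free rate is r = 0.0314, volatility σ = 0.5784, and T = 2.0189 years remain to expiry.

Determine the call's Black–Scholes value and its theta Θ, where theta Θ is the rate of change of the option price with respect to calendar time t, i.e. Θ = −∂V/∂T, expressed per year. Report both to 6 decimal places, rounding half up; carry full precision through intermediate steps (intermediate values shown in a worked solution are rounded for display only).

price = 47.448040
Θ = -15.389020

σ√T = 0.5784·√2.0189 = 0.821837
d₁ = (ln(S/K) + (r+σ²/2)T) / (σ√T) = (ln(173.08/210.96) + (0.0314+0.5784²/2)·2.0189) / 0.821837 = (-0.197915 + 0.401101) / 0.821837 = 0.247235
d₂ = d₁ − σ√T = 0.247235 − 0.821837 = -0.574602
e^{−rT} = e^{−0.0314·2.0189} = 0.938574
N(d₁) = 0.597637,  N(d₂) = 0.282780
Call price V = S·N(d₁) − K·e^{−rT}·N(d₂) = 103.438980 − 55.990939 = 47.448040
φ(d₁) = (1/√(2π))·e^{−d₁²/2} = 0.386934
Θ = −S·φ(d₁)·σ/(2√T) − r·K·e^{−rT}·N(d₂) = −13.630905 − 1.758115 = -15.389020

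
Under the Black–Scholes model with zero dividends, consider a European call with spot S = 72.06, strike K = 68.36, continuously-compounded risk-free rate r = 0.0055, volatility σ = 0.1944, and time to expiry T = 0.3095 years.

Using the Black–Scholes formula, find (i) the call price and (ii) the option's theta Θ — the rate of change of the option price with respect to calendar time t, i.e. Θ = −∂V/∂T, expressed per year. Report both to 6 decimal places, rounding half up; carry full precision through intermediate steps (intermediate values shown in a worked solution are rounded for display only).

σ√T = 0.1944·√0.3095 = 0.108150
d₁ = (ln(S/K) + (r+σ²/2)T) / (σ√T) = (ln(72.06/68.36) + (0.0055+0.1944²/2)·0.3095) / 0.108150 = (0.052711 + 0.007550) / 0.108150 = 0.557205
d₂ = d₁ − σ√T = 0.557205 − 0.108150 = 0.449055
e^{−rT} = e^{−0.0055·0.3095} = 0.998299
N(d₁) = 0.711306,  N(d₂) = 0.673304
Call price V = S·N(d₁) − K·e^{−rT}·N(d₂) = 51.256728 − 45.948774 = 5.307954
φ(d₁) = (1/√(2π))·e^{−d₁²/2} = 0.341579
Θ = −S·φ(d₁)·σ/(2√T) − r·K·e^{−rT}·N(d₂) = −4.300520 − 0.252718 = -4.553238

price = 5.307954
Θ = -4.553238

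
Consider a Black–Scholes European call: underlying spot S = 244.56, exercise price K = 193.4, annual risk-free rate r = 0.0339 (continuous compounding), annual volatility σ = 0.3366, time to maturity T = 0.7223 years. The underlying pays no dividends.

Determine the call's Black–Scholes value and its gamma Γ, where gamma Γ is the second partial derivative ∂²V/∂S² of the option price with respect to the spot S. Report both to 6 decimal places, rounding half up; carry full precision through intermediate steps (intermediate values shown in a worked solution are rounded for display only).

σ√T = 0.3366·√0.7223 = 0.286070
d₁ = (ln(S/K) + (r+σ²/2)T) / (σ√T) = (ln(244.56/193.4) + (0.0339+0.3366²/2)·0.7223) / 0.286070 = (0.234700 + 0.065404) / 0.286070 = 1.049057
d₂ = d₁ − σ√T = 1.049057 − 0.286070 = 0.762987
e^{−rT} = e^{−0.0339·0.7223} = 0.975811
N(d₁) = 0.852924,  N(d₂) = 0.777264
Call price V = S·N(d₁) − K·e^{−rT}·N(d₂) = 208.591117 − 146.686822 = 61.904294
φ(d₁) = (1/√(2π))·e^{−d₁²/2} = 0.230110
Γ = φ(d₁) / (S·σ·√T) = 0.003289

price = 61.904294
Γ = 0.003289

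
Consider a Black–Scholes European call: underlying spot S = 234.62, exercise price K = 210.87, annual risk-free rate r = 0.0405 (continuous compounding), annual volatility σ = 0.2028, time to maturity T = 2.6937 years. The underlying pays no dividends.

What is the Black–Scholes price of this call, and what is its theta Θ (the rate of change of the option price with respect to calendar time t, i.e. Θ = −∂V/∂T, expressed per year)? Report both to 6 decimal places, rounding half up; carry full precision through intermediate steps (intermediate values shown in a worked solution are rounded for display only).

σ√T = 0.2028·√2.6937 = 0.332845
d₁ = (ln(S/K) + (r+σ²/2)T) / (σ√T) = (ln(234.62/210.87) + (0.0405+0.2028²/2)·2.6937) / 0.332845 = (0.106725 + 0.164488) / 0.332845 = 0.814832
d₂ = d₁ − σ√T = 0.814832 − 0.332845 = 0.481987
e^{−rT} = e^{−0.0405·2.6937} = 0.896645
N(d₁) = 0.792416,  N(d₂) = 0.685092
Call price V = S·N(d₁) − K·e^{−rT}·N(d₂) = 185.916616 − 129.534267 = 56.382348
φ(d₁) = (1/√(2π))·e^{−d₁²/2} = 0.286243
Θ = −S·φ(d₁)·σ/(2√T) − r·K·e^{−rT}·N(d₂) = −4.149188 − 5.246138 = -9.395326

price = 56.382348
Θ = -9.395326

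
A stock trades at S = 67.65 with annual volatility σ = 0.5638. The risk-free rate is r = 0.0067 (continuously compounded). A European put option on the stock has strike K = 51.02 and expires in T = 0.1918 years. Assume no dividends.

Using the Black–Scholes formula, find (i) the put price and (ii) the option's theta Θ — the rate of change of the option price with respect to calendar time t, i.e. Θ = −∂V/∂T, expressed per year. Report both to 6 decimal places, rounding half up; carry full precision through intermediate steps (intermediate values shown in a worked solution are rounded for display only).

price = 0.899707
Θ = -7.690797

σ√T = 0.5638·√0.1918 = 0.246916
d₁ = (ln(S/K) + (r+σ²/2)T) / (σ√T) = (ln(67.65/51.02) + (0.0067+0.5638²/2)·0.1918) / 0.246916 = (0.282130 + 0.031769) / 0.246916 = 1.271276
d₂ = d₁ − σ√T = 1.271276 − 0.246916 = 1.024360
e^{−rT} = e^{−0.0067·0.1918} = 0.998716
N(−d₁) = 0.101815,  N(−d₂) = 0.152833
Put price V = K·e^{−rT}·N(−d₂) − S·N(−d₁) = 7.787509 − 6.887801 = 0.899707
φ(d₁) = (1/√(2π))·e^{−d₁²/2} = 0.177815
Θ = −S·φ(d₁)·σ/(2√T) + r·K·e^{−rT}·N(−d₂) = −7.742973 + 0.052176 = -7.690797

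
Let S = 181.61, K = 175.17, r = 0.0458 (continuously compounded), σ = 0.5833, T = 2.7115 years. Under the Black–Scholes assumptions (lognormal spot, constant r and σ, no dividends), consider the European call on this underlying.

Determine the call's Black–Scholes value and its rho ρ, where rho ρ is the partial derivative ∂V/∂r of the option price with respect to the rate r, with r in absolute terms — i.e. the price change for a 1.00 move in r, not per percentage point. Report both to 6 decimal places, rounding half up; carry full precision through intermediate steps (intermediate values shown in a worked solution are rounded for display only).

price = 76.287317
ρ = 158.153433

σ√T = 0.5833·√2.7115 = 0.960499
d₁ = (ln(S/K) + (r+σ²/2)T) / (σ√T) = (ln(181.61/175.17) + (0.0458+0.5833²/2)·2.7115) / 0.960499 = (0.036105 + 0.585466) / 0.960499 = 0.647133
d₂ = d₁ − σ√T = 0.647133 − 0.960499 = -0.313366
e^{−rT} = e^{−0.0458·2.7115} = 0.883215
N(d₁) = 0.741227,  N(d₂) = 0.377001
Call price V = S·N(d₁) − K·e^{−rT}·N(d₂) = 134.614233 − 58.326916 = 76.287317
ρ = K·T·e^{−rT}·N(d₂) = 158.153433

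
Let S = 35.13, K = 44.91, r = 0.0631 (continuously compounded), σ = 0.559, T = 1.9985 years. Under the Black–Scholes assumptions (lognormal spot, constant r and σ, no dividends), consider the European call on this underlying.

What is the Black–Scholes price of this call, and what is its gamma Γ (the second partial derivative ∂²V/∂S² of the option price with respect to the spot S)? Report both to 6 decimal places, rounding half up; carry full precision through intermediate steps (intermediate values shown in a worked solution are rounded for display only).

price = 9.373245
Γ = 0.013949

σ√T = 0.559·√1.9985 = 0.790249
d₁ = (ln(S/K) + (r+σ²/2)T) / (σ√T) = (ln(35.13/44.91) + (0.0631+0.559²/2)·1.9985) / 0.790249 = (-0.245605 + 0.438352) / 0.790249 = 0.243907
d₂ = d₁ − σ√T = 0.243907 − 0.790249 = -0.546342
e^{−rT} = e^{−0.0631·1.9985} = 0.881522
N(d₁) = 0.596348,  N(d₂) = 0.292415
Call price V = S·N(d₁) − K·e^{−rT}·N(d₂) = 20.949721 − 11.576476 = 9.373245
φ(d₁) = (1/√(2π))·e^{−d₁²/2} = 0.387250
Γ = φ(d₁) / (S·σ·√T) = 0.013949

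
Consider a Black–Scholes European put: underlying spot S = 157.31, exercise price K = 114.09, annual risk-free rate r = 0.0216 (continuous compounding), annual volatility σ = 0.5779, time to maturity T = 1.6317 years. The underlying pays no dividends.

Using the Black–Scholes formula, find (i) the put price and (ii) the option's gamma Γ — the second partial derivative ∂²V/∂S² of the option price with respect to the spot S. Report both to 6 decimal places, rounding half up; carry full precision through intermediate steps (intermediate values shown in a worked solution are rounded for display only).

price = 19.072988
Γ = 0.002390

σ√T = 0.5779·√1.6317 = 0.738198
d₁ = (ln(S/K) + (r+σ²/2)T) / (σ√T) = (ln(157.31/114.09) + (0.0216+0.5779²/2)·1.6317) / 0.738198 = (0.321231 + 0.307713) / 0.738198 = 0.851999
d₂ = d₁ − σ√T = 0.851999 − 0.738198 = 0.113801
e^{−rT} = e^{−0.0216·1.6317} = 0.965369
N(−d₁) = 0.197107,  N(−d₂) = 0.454698
Put price V = K·e^{−rT}·N(−d₂) − S·N(−d₁) = 50.079960 − 31.006972 = 19.072988
φ(d₁) = (1/√(2π))·e^{−d₁²/2} = 0.277512
Γ = φ(d₁) / (S·σ·√T) = 0.002390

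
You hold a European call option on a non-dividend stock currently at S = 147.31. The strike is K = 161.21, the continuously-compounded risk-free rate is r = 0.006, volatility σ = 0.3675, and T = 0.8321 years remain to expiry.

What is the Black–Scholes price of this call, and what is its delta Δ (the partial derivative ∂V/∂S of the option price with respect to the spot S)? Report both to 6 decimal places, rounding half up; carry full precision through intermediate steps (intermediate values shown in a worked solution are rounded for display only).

price = 14.583165
Δ = 0.465548

σ√T = 0.3675·√0.8321 = 0.335232
d₁ = (ln(S/K) + (r+σ²/2)T) / (σ√T) = (ln(147.31/161.21) + (0.006+0.3675²/2)·0.8321) / 0.335232 = (-0.090169 + 0.061183) / 0.335232 = -0.086465
d₂ = d₁ − σ√T = -0.086465 − 0.335232 = -0.421697
e^{−rT} = e^{−0.006·0.8321} = 0.995020
N(d₁) = 0.465548,  N(d₂) = 0.336623
Call price V = S·N(d₁) − K·e^{−rT}·N(d₂) = 68.579918 − 53.996752 = 14.583165
Δ = N(d₁) = 0.465548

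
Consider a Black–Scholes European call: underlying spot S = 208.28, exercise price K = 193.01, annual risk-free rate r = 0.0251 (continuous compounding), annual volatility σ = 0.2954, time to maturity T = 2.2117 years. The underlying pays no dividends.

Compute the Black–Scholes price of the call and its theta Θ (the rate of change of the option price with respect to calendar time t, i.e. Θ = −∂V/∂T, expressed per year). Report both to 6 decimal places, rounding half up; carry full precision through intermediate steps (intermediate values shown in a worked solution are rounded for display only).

price = 48.312276
Θ = -9.648827

σ√T = 0.2954·√2.2117 = 0.439313
d₁ = (ln(S/K) + (r+σ²/2)T) / (σ√T) = (ln(208.28/193.01) + (0.0251+0.2954²/2)·2.2117) / 0.439313 = (0.076141 + 0.152011) / 0.439313 = 0.519340
d₂ = d₁ − σ√T = 0.519340 − 0.439313 = 0.080028
e^{−rT} = e^{−0.0251·2.2117} = 0.945999
N(d₁) = 0.698238,  N(d₂) = 0.531892
Call price V = S·N(d₁) − K·e^{−rT}·N(d₂) = 145.429075 − 97.116799 = 48.312276
φ(d₁) = (1/√(2π))·e^{−d₁²/2} = 0.348612
Θ = −S·φ(d₁)·σ/(2√T) − r·K·e^{−rT}·N(d₂) = −7.211196 − 2.437632 = -9.648827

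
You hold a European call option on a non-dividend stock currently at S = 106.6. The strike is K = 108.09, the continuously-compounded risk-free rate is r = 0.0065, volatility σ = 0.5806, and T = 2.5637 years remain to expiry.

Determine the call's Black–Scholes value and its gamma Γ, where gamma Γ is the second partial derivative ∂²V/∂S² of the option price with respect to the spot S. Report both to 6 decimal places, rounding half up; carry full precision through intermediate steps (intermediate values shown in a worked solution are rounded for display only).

price = 38.251303
Γ = 0.003608

σ√T = 0.5806·√2.5637 = 0.929631
d₁ = (ln(S/K) + (r+σ²/2)T) / (σ√T) = (ln(106.6/108.09) + (0.0065+0.5806²/2)·2.5637) / 0.929631 = (-0.013881 + 0.448771) / 0.929631 = 0.467810
d₂ = d₁ − σ√T = 0.467810 − 0.929631 = -0.461822
e^{−rT} = e^{−0.0065·2.5637} = 0.983474
N(d₁) = 0.680040,  N(d₂) = 0.322105
Call price V = S·N(d₁) − K·e^{−rT}·N(d₂) = 72.492223 − 34.240920 = 38.251303
φ(d₁) = (1/√(2π))·e^{−d₁²/2} = 0.357592
Γ = φ(d₁) / (S·σ·√T) = 0.003608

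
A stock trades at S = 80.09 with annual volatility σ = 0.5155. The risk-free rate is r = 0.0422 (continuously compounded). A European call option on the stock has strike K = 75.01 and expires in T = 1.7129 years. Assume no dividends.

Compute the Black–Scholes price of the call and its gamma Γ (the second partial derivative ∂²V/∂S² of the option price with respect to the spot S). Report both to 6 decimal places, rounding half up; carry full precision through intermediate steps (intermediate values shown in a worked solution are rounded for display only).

σ√T = 0.5155·√1.7129 = 0.674675
d₁ = (ln(S/K) + (r+σ²/2)T) / (σ√T) = (ln(80.09/75.01) + (0.0422+0.5155²/2)·1.7129) / 0.674675 = (0.065530 + 0.299878) / 0.674675 = 0.541605
d₂ = d₁ − σ√T = 0.541605 − 0.674675 = -0.133070
e^{−rT} = e^{−0.0422·1.7129} = 0.930266
N(d₁) = 0.705955,  N(d₂) = 0.447069
Call price V = S·N(d₁) − K·e^{−rT}·N(d₂) = 56.539901 − 31.196140 = 25.343761
φ(d₁) = (1/√(2π))·e^{−d₁²/2} = 0.344519
Γ = φ(d₁) / (S·σ·√T) = 0.006376

price = 25.343761
Γ = 0.006376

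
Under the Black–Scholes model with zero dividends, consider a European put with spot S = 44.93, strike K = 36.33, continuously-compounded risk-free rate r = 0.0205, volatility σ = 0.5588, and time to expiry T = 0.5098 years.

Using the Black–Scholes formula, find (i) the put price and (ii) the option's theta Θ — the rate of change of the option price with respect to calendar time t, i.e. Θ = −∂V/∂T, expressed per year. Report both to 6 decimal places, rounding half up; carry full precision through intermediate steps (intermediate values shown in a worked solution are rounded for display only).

price = 2.860892
Θ = -4.996803

σ√T = 0.5588·√0.5098 = 0.398985
d₁ = (ln(S/K) + (r+σ²/2)T) / (σ√T) = (ln(44.93/36.33) + (0.0205+0.5588²/2)·0.5098) / 0.398985 = (0.212462 + 0.090045) / 0.398985 = 0.758192
d₂ = d₁ − σ√T = 0.758192 − 0.398985 = 0.359208
e^{−rT} = e^{−0.0205·0.5098} = 0.989604
N(−d₁) = 0.224168,  N(−d₂) = 0.359720
Put price V = K·e^{−rT}·N(−d₂) − S·N(−d₁) = 12.932756 − 10.071865 = 2.860892
φ(d₁) = (1/√(2π))·e^{−d₁²/2} = 0.299283
Θ = −S·φ(d₁)·σ/(2√T) + r·K·e^{−rT}·N(−d₂) = −5.261925 + 0.265122 = -4.996803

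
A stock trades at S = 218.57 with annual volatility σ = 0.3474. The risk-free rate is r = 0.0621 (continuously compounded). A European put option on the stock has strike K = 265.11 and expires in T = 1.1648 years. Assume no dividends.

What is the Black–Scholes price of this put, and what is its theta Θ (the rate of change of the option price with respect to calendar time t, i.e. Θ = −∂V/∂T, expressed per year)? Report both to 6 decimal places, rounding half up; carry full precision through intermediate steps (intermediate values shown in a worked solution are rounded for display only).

price = 50.361494
Θ = -3.267490

σ√T = 0.3474·√1.1648 = 0.374935
d₁ = (ln(S/K) + (r+σ²/2)T) / (σ√T) = (ln(218.57/265.11) + (0.0621+0.3474²/2)·1.1648) / 0.374935 = (-0.193039 + 0.142622) / 0.374935 = -0.134467
d₂ = d₁ − σ√T = -0.134467 − 0.374935 = -0.509402
e^{−rT} = e^{−0.0621·1.1648} = 0.930220
N(−d₁) = 0.553483,  N(−d₂) = 0.694765
Put price V = K·e^{−rT}·N(−d₂) − S·N(−d₁) = 171.336379 − 120.974885 = 50.361494
φ(d₁) = (1/√(2π))·e^{−d₁²/2} = 0.395352
Θ = −S·φ(d₁)·σ/(2√T) + r·K·e^{−rT}·N(−d₂) = −13.907479 + 10.639989 = -3.267490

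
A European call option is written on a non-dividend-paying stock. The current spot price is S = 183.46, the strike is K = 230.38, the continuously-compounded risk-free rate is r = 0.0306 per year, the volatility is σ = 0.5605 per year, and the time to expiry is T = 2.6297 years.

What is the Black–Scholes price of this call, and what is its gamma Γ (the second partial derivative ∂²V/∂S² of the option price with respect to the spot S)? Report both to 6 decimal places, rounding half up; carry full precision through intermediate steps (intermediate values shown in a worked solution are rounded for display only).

price = 55.697036
Γ = 0.002292

σ√T = 0.5605·√2.6297 = 0.908926
d₁ = (ln(S/K) + (r+σ²/2)T) / (σ√T) = (ln(183.46/230.38) + (0.0306+0.5605²/2)·2.6297) / 0.908926 = (-0.227733 + 0.493542) / 0.908926 = 0.292443
d₂ = d₁ − σ√T = 0.292443 − 0.908926 = -0.616484
e^{−rT} = e^{−0.0306·2.6297} = 0.922684
N(d₁) = 0.615026,  N(d₂) = 0.268788
Call price V = S·N(d₁) − K·e^{−rT}·N(d₂) = 112.832661 − 57.135625 = 55.697036
φ(d₁) = (1/√(2π))·e^{−d₁²/2} = 0.382243
Γ = φ(d₁) / (S·σ·√T) = 0.002292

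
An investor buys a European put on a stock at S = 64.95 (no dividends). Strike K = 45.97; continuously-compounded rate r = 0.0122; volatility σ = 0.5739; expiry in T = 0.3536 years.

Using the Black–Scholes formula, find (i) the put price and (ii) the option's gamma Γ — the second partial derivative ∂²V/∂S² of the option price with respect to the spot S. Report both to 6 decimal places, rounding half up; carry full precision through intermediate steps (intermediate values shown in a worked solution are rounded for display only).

price = 1.462967
Γ = 0.008802

σ√T = 0.5739·√0.3536 = 0.341265
d₁ = (ln(S/K) + (r+σ²/2)T) / (σ√T) = (ln(64.95/45.97) + (0.0122+0.5739²/2)·0.3536) / 0.341265 = (0.345629 + 0.062545) / 0.341265 = 1.196059
d₂ = d₁ − σ√T = 1.196059 − 0.341265 = 0.854794
e^{−rT} = e^{−0.0122·0.3536} = 0.995695
N(−d₁) = 0.115837,  N(−d₂) = 0.196333
Put price V = K·e^{−rT}·N(−d₂) − S·N(−d₁) = 8.986562 − 7.523595 = 1.462967
φ(d₁) = (1/√(2π))·e^{−d₁²/2} = 0.195105
Γ = φ(d₁) / (S·σ·√T) = 0.008802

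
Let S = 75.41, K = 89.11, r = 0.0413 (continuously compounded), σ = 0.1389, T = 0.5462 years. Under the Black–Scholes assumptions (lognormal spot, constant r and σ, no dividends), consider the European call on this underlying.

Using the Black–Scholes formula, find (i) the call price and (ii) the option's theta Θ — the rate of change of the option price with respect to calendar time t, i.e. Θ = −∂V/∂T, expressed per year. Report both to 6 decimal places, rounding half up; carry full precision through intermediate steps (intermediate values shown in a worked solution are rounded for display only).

price = 0.300545
Θ = -1.389477

σ√T = 0.1389·√0.5462 = 0.102655
d₁ = (ln(S/K) + (r+σ²/2)T) / (σ√T) = (ln(75.41/89.11) + (0.0413+0.1389²/2)·0.5462) / 0.102655 = (-0.166932 + 0.027827) / 0.102655 = -1.355076
d₂ = d₁ − σ√T = -1.355076 − 0.102655 = -1.457730
e^{−rT} = e^{−0.0413·0.5462} = 0.977694
N(d₁) = 0.087697,  N(d₂) = 0.072457
Call price V = S·N(d₁) − K·e^{−rT}·N(d₂) = 6.613212 − 6.312666 = 0.300545
φ(d₁) = (1/√(2π))·e^{−d₁²/2} = 0.159286
Θ = −S·φ(d₁)·σ/(2√T) − r·K·e^{−rT}·N(d₂) = −1.128764 − 0.260713 = -1.389477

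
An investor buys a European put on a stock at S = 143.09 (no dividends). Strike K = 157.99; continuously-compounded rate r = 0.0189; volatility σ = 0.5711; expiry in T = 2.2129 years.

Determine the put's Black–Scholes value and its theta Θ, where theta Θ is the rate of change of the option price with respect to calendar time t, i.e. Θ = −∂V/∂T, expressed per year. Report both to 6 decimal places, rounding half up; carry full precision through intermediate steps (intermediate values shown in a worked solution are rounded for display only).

σ√T = 0.5711·√2.2129 = 0.849558
d₁ = (ln(S/K) + (r+σ²/2)T) / (σ√T) = (ln(143.09/157.99) + (0.0189+0.5711²/2)·2.2129) / 0.849558 = (-0.099058 + 0.402698) / 0.849558 = 0.357410
d₂ = d₁ − σ√T = 0.357410 − 0.849558 = -0.492148
e^{−rT} = e^{−0.0189·2.2129} = 0.959039
N(−d₁) = 0.360393,  N(−d₂) = 0.688693
Put price V = K·e^{−rT}·N(−d₂) − S·N(−d₁) = 104.349713 − 51.568570 = 52.781144
φ(d₁) = (1/√(2π))·e^{−d₁²/2} = 0.374258
Θ = −S·φ(d₁)·σ/(2√T) + r·K·e^{−rT}·N(−d₂) = −10.279734 + 1.972210 = -8.307524

price = 52.781144
Θ = -8.307524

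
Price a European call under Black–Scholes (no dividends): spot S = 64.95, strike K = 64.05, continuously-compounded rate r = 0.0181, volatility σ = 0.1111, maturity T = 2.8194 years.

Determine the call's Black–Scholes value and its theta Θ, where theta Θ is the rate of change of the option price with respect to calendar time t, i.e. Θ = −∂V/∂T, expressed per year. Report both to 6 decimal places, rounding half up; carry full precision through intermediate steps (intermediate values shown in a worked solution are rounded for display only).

price = 6.998028
Θ = -1.439291

σ√T = 0.1111·√2.8194 = 0.186549
d₁ = (ln(S/K) + (r+σ²/2)T) / (σ√T) = (ln(64.95/64.05) + (0.0181+0.1111²/2)·2.8194) / 0.186549 = (0.013954 + 0.068431) / 0.186549 = 0.441628
d₂ = d₁ − σ√T = 0.441628 − 0.186549 = 0.255079
e^{−rT} = e^{−0.0181·2.8194} = 0.950249
N(d₁) = 0.670621,  N(d₂) = 0.600669
Call price V = S·N(d₁) − K·e^{−rT}·N(d₂) = 43.556810 − 36.558782 = 6.998028
φ(d₁) = (1/√(2π))·e^{−d₁²/2} = 0.361875
Θ = −S·φ(d₁)·σ/(2√T) − r·K·e^{−rT}·N(d₂) = −0.777577 − 0.661714 = -1.439291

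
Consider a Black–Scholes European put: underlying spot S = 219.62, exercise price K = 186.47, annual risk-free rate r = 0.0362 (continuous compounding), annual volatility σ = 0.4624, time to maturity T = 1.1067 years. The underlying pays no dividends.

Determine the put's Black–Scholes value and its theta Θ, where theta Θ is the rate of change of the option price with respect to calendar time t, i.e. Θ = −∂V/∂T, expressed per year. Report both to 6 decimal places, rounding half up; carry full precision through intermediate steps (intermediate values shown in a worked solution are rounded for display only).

σ√T = 0.4624·√1.1067 = 0.486444
d₁ = (ln(S/K) + (r+σ²/2)T) / (σ√T) = (ln(219.62/186.47) + (0.0362+0.4624²/2)·1.1067) / 0.486444 = (0.163628 + 0.158376) / 0.486444 = 0.661957
d₂ = d₁ − σ√T = 0.661957 − 0.486444 = 0.175513
e^{−rT} = e^{−0.0362·1.1067} = 0.960729
N(−d₁) = 0.253999,  N(−d₂) = 0.430338
Put price V = K·e^{−rT}·N(−d₂) − S·N(−d₁) = 77.093917 − 55.783370 = 21.310547
φ(d₁) = (1/√(2π))·e^{−d₁²/2} = 0.320449
Θ = −S·φ(d₁)·σ/(2√T) + r·K·e^{−rT}·N(−d₂) = −15.466919 + 2.790800 = -12.676119

price = 21.310547
Θ = -12.676119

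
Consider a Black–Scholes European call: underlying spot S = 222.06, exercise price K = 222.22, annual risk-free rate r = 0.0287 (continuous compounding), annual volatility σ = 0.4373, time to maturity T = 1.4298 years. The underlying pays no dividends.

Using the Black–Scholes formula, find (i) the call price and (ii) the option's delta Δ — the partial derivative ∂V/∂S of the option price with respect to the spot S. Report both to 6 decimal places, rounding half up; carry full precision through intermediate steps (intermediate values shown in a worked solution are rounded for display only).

σ√T = 0.4373·√1.4298 = 0.522898
d₁ = (ln(S/K) + (r+σ²/2)T) / (σ√T) = (ln(222.06/222.22) + (0.0287+0.4373²/2)·1.4298) / 0.522898 = (-0.000720 + 0.177747) / 0.522898 = 0.338548
d₂ = d₁ − σ√T = 0.338548 − 0.522898 = -0.184350
e^{−rT} = e^{−0.0287·1.4298} = 0.959795
N(d₁) = 0.632525,  N(d₂) = 0.426869
Call price V = S·N(d₁) − K·e^{−rT}·N(d₂) = 140.458490 − 91.045156 = 49.413335
Δ = N(d₁) = 0.632525

price = 49.413335
Δ = 0.632525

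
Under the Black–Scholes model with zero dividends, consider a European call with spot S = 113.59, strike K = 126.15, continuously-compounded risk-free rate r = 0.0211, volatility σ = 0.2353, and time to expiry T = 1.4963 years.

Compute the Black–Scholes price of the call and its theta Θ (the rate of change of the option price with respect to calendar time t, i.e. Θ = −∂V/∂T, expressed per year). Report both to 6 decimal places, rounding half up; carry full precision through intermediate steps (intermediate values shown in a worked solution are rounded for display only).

σ√T = 0.2353·√1.4963 = 0.287827
d₁ = (ln(S/K) + (r+σ²/2)T) / (σ√T) = (ln(113.59/126.15) + (0.0211+0.2353²/2)·1.4963) / 0.287827 = (-0.104876 + 0.072994) / 0.287827 = -0.110768
d₂ = d₁ − σ√T = -0.110768 − 0.287827 = -0.398595
e^{−rT} = e^{−0.0211·1.4963} = 0.968921
N(d₁) = 0.455900,  N(d₂) = 0.345096
Call price V = S·N(d₁) − K·e^{−rT}·N(d₂) = 51.785679 − 42.180849 = 9.604830
φ(d₁) = (1/√(2π))·e^{−d₁²/2} = 0.396502
Θ = −S·φ(d₁)·σ/(2√T) − r·K·e^{−rT}·N(d₂) = −4.331800 − 0.890016 = -5.221816

price = 9.604830
Θ = -5.221816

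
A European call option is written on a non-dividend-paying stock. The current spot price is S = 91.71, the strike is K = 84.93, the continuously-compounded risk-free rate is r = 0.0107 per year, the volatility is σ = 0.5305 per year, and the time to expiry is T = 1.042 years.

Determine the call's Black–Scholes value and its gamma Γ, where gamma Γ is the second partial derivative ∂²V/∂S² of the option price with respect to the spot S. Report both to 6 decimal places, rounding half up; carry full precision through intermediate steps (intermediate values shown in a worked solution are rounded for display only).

price = 22.850776
Γ = 0.007314

σ√T = 0.5305·√1.042 = 0.541526
d₁ = (ln(S/K) + (r+σ²/2)T) / (σ√T) = (ln(91.71/84.93) + (0.0107+0.5305²/2)·1.042) / 0.541526 = (0.076804 + 0.157775) / 0.541526 = 0.433181
d₂ = d₁ − σ√T = 0.433181 − 0.541526 = -0.108345
e^{−rT} = e^{−0.0107·1.042} = 0.988913
N(d₁) = 0.667558,  N(d₂) = 0.456861
Call price V = S·N(d₁) − K·e^{−rT}·N(d₂) = 61.221768 − 38.370992 = 22.850776
φ(d₁) = (1/√(2π))·e^{−d₁²/2} = 0.363215
Γ = φ(d₁) / (S·σ·√T) = 0.007314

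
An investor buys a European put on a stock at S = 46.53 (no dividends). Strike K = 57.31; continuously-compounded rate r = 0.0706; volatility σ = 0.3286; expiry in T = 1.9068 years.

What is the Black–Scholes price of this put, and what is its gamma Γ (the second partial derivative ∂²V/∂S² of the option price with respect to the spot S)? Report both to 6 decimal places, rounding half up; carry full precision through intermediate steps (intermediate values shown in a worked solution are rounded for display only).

price = 10.563986
Γ = 0.018856

σ√T = 0.3286·√1.9068 = 0.453754
d₁ = (ln(S/K) + (r+σ²/2)T) / (σ√T) = (ln(46.53/57.31) + (0.0706+0.3286²/2)·1.9068) / 0.453754 = (-0.208378 + 0.237566) / 0.453754 = 0.064327
d₂ = d₁ − σ√T = 0.064327 − 0.453754 = -0.389427
e^{−rT} = e^{−0.0706·1.9068} = 0.874048
N(−d₁) = 0.474355,  N(−d₂) = 0.651520
Put price V = K·e^{−rT}·N(−d₂) − S·N(−d₁) = 32.635730 − 22.071743 = 10.563986
φ(d₁) = (1/√(2π))·e^{−d₁²/2} = 0.398118
Γ = φ(d₁) / (S·σ·√T) = 0.018856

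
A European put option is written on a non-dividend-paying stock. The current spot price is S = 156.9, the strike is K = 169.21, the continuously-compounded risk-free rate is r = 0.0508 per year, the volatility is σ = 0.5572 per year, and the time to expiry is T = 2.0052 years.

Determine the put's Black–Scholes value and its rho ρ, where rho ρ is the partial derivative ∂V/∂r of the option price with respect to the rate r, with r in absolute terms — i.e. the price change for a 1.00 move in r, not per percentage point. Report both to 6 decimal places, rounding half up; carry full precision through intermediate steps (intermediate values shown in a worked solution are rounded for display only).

price = 45.497216
ρ = -196.428318

σ√T = 0.5572·√2.0052 = 0.789024
d₁ = (ln(S/K) + (r+σ²/2)T) / (σ√T) = (ln(156.9/169.21) + (0.0508+0.5572²/2)·2.0052) / 0.789024 = (-0.075532 + 0.413143) / 0.789024 = 0.427885
d₂ = d₁ − σ√T = 0.427885 − 0.789024 = -0.361139
e^{−rT} = e^{−0.0508·2.0052} = 0.903152
N(−d₁) = 0.334367,  N(−d₂) = 0.641002
Put price V = K·e^{−rT}·N(−d₂) − S·N(−d₁) = 97.959465 − 52.462248 = 45.497216
ρ = −K·T·e^{−rT}·N(−d₂) = -196.428318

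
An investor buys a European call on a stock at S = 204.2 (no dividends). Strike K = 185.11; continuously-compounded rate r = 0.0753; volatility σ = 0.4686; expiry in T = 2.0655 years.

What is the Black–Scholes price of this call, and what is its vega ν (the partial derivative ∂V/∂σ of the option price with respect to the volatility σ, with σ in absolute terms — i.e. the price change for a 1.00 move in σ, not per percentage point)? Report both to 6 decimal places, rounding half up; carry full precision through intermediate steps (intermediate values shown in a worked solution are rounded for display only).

σ√T = 0.4686·√2.0655 = 0.673465
d₁ = (ln(S/K) + (r+σ²/2)T) / (σ√T) = (ln(204.2/185.11) + (0.0753+0.4686²/2)·2.0655) / 0.673465 = (0.098150 + 0.382310) / 0.673465 = 0.713414
d₂ = d₁ − σ√T = 0.713414 − 0.673465 = 0.039949
e^{−rT} = e^{−0.0753·2.0655} = 0.855960
N(d₁) = 0.762205,  N(d₂) = 0.515933
Call price V = S·N(d₁) − K·e^{−rT}·N(d₂) = 155.642302 − 81.747900 = 73.894402
φ(d₁) = (1/√(2π))·e^{−d₁²/2} = 0.309308
ν = S·φ(d₁)·√T = 90.773533

price = 73.894402
ν = 90.773533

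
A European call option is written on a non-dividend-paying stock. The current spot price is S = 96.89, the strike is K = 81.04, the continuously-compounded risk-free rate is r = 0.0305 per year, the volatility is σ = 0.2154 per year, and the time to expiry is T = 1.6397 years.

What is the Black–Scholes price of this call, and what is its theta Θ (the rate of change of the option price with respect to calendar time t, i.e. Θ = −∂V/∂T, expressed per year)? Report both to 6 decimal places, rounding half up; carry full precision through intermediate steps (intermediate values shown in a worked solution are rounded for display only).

σ√T = 0.2154·√1.6397 = 0.275821
d₁ = (ln(S/K) + (r+σ²/2)T) / (σ√T) = (ln(96.89/81.04) + (0.0305+0.2154²/2)·1.6397) / 0.275821 = (0.178633 + 0.088050) / 0.275821 = 0.966869
d₂ = d₁ − σ√T = 0.966869 − 0.275821 = 0.691047
e^{−rT} = e^{−0.0305·1.6397} = 0.951219
N(d₁) = 0.833195,  N(d₂) = 0.755232
Call price V = S·N(d₁) − K·e^{−rT}·N(d₂) = 80.728277 − 58.218421 = 22.509856
φ(d₁) = (1/√(2π))·e^{−d₁²/2} = 0.249985
Θ = −S·φ(d₁)·σ/(2√T) − r·K·e^{−rT}·N(d₂) = −2.037163 − 1.775662 = -3.812824

price = 22.509856
Θ = -3.812824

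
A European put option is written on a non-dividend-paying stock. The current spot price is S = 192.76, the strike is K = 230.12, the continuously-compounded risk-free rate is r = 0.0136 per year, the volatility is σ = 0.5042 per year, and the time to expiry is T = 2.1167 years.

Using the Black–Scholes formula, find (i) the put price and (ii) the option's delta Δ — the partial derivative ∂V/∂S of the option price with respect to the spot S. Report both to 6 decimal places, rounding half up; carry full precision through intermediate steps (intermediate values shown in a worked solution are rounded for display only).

price = 76.156190
Δ = -0.434661

σ√T = 0.5042·√2.1167 = 0.733555
d₁ = (ln(S/K) + (r+σ²/2)T) / (σ√T) = (ln(192.76/230.12) + (0.0136+0.5042²/2)·2.1167) / 0.733555 = (-0.177155 + 0.297838) / 0.733555 = 0.164519
d₂ = d₁ − σ√T = 0.164519 − 0.733555 = -0.569036
e^{−rT} = e^{−0.0136·2.1167} = 0.971623
N(−d₁) = 0.434661,  N(−d₂) = 0.715334
Put price V = K·e^{−rT}·N(−d₂) − S·N(−d₁) = 159.941537 − 83.785347 = 76.156190
Δ = −N(−d₁) = -0.434661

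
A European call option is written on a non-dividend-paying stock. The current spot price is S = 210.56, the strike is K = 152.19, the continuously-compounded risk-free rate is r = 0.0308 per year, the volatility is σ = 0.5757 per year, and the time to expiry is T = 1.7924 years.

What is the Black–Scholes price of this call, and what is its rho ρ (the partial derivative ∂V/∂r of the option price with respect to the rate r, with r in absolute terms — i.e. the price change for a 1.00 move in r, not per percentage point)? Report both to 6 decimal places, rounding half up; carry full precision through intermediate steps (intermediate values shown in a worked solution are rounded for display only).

σ√T = 0.5757·√1.7924 = 0.770750
d₁ = (ln(S/K) + (r+σ²/2)T) / (σ√T) = (ln(210.56/152.19) + (0.0308+0.5757²/2)·1.7924) / 0.770750 = (0.324641 + 0.352234) / 0.770750 = 0.878203
d₂ = d₁ − σ√T = 0.878203 − 0.770750 = 0.107452
e^{−rT} = e^{−0.0308·1.7924} = 0.946290
N(d₁) = 0.810083,  N(d₂) = 0.542785
Call price V = S·N(d₁) − K·e^{−rT}·N(d₂) = 170.571094 − 78.169662 = 92.401432
ρ = K·T·e^{−rT}·N(d₂) = 140.111302

price = 92.401432
ρ = 140.111302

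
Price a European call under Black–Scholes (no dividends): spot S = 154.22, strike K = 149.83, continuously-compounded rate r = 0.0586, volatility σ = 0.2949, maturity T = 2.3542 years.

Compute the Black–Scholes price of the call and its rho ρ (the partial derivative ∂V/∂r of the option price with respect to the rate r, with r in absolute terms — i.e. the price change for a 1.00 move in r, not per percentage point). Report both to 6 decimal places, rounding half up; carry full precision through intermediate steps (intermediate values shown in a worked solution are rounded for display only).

price = 39.009869
ρ = 171.044574

σ√T = 0.2949·√2.3542 = 0.452477
d₁ = (ln(S/K) + (r+σ²/2)T) / (σ√T) = (ln(154.22/149.83) + (0.0586+0.2949²/2)·2.3542) / 0.452477 = (0.028879 + 0.240324) / 0.452477 = 0.594953
d₂ = d₁ − σ√T = 0.594953 − 0.452477 = 0.142476
e^{−rT} = e^{−0.0586·2.3542} = 0.871137
N(d₁) = 0.724063,  N(d₂) = 0.556648
Call price V = S·N(d₁) − K·e^{−rT}·N(d₂) = 111.664943 − 72.655074 = 39.009869
ρ = K·T·e^{−rT}·N(d₂) = 171.044574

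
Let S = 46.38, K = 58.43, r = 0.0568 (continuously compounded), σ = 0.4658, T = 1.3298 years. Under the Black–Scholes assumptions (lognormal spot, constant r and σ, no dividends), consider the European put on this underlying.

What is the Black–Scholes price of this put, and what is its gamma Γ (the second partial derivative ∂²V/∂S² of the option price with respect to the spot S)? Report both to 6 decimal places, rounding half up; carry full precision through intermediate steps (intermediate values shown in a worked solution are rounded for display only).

σ√T = 0.4658·√1.3298 = 0.537146
d₁ = (ln(S/K) + (r+σ²/2)T) / (σ√T) = (ln(46.38/58.43) + (0.0568+0.4658²/2)·1.3298) / 0.537146 = (-0.230961 + 0.219796) / 0.537146 = -0.020786
d₂ = d₁ − σ√T = -0.020786 − 0.537146 = -0.557933
e^{−rT} = e^{−0.0568·1.3298} = 0.927249
N(−d₁) = 0.508292,  N(−d₂) = 0.711555
Put price V = K·e^{−rT}·N(−d₂) − S·N(−d₁) = 38.551464 − 23.574583 = 14.976881
φ(d₁) = (1/√(2π))·e^{−d₁²/2} = 0.398856
Γ = φ(d₁) / (S·σ·√T) = 0.016010

price = 14.976881
Γ = 0.016010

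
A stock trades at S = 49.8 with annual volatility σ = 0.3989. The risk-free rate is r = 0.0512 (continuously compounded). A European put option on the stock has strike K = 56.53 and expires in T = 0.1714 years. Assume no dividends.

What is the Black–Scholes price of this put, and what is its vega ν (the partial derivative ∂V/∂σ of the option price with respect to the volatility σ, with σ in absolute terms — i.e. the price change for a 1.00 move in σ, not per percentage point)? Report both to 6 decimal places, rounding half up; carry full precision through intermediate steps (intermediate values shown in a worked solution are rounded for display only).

price = 7.450094
ν = 6.736873

σ√T = 0.3989·√0.1714 = 0.165147
d₁ = (ln(S/K) + (r+σ²/2)T) / (σ√T) = (ln(49.8/56.53) + (0.0512+0.3989²/2)·0.1714) / 0.165147 = (-0.126756 + 0.022412) / 0.165147 = -0.631828
d₂ = d₁ − σ√T = -0.631828 − 0.165147 = -0.796974
e^{−rT} = e^{−0.0512·0.1714} = 0.991263
N(−d₁) = 0.736250,  N(−d₂) = 0.787267
Put price V = K·e^{−rT}·N(−d₂) − S·N(−d₁) = 44.115354 − 36.665260 = 7.450094
φ(d₁) = (1/√(2π))·e^{−d₁²/2} = 0.326756
ν = S·φ(d₁)·√T = 6.736873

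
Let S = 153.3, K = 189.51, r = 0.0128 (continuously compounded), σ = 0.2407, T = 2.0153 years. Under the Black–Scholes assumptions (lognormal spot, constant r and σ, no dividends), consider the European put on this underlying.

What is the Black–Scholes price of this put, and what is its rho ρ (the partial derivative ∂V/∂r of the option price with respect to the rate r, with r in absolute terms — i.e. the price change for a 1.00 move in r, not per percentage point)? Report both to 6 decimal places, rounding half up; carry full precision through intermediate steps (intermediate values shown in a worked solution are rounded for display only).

price = 41.896775
ρ = -283.975581

σ√T = 0.2407·√2.0153 = 0.341701
d₁ = (ln(S/K) + (r+σ²/2)T) / (σ√T) = (ln(153.3/189.51) + (0.0128+0.2407²/2)·2.0153) / 0.341701 = (-0.212045 + 0.084176) / 0.341701 = -0.374215
d₂ = d₁ − σ√T = -0.374215 − 0.341701 = -0.715916
e^{−rT} = e^{−0.0128·2.0153} = 0.974534
N(−d₁) = 0.645878,  N(−d₂) = 0.762978
Put price V = K·e^{−rT}·N(−d₂) − S·N(−d₁) = 140.909830 − 99.013055 = 41.896775
ρ = −K·T·e^{−rT}·N(−d₂) = -283.975581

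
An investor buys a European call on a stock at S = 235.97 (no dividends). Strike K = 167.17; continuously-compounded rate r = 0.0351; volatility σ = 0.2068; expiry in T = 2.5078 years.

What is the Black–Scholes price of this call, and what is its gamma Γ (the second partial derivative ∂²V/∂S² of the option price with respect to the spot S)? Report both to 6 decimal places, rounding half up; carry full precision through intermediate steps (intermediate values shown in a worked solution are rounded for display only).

σ√T = 0.2068·√2.5078 = 0.327489
d₁ = (ln(S/K) + (r+σ²/2)T) / (σ√T) = (ln(235.97/167.17) + (0.0351+0.2068²/2)·2.5078) / 0.327489 = (0.344693 + 0.141648) / 0.327489 = 1.485062
d₂ = d₁ − σ√T = 1.485062 − 0.327489 = 1.157573
e^{−rT} = e^{−0.0351·2.5078} = 0.915739
N(d₁) = 0.931236,  N(d₂) = 0.876481
Call price V = S·N(d₁) − K·e^{−rT}·N(d₂) = 219.743832 − 134.175280 = 85.568552
φ(d₁) = (1/√(2π))·e^{−d₁²/2} = 0.132438
Γ = φ(d₁) / (S·σ·√T) = 0.001714

price = 85.568552
Γ = 0.001714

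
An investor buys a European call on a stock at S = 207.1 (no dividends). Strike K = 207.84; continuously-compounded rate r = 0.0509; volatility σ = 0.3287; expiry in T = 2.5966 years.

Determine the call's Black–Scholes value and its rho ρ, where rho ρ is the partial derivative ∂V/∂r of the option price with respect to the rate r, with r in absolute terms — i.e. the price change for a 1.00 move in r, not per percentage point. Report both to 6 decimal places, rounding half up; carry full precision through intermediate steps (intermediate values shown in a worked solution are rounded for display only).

σ√T = 0.3287·√2.5966 = 0.529666
d₁ = (ln(S/K) + (r+σ²/2)T) / (σ√T) = (ln(207.1/207.84) + (0.0509+0.3287²/2)·2.5966) / 0.529666 = (-0.003567 + 0.272440) / 0.529666 = 0.507628
d₂ = d₁ − σ√T = 0.507628 − 0.529666 = -0.022038
e^{−rT} = e^{−0.0509·2.5966} = 0.876195
N(d₁) = 0.694143,  N(d₂) = 0.491209
Call price V = S·N(d₁) − K·e^{−rT}·N(d₂) = 143.756976 − 89.453182 = 54.303794
ρ = K·T·e^{−rT}·N(d₂) = 232.274134

price = 54.303794
ρ = 232.274134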